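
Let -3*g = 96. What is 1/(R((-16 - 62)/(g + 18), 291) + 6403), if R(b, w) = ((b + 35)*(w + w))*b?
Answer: 49/6759979 ≈ 7.2485e-6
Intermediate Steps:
g = -32 (g = -⅓*96 = -32)
R(b, w) = 2*b*w*(35 + b) (R(b, w) = ((35 + b)*(2*w))*b = (2*w*(35 + b))*b = 2*b*w*(35 + b))
1/(R((-16 - 62)/(g + 18), 291) + 6403) = 1/(2*((-16 - 62)/(-32 + 18))*291*(35 + (-16 - 62)/(-32 + 18)) + 6403) = 1/(2*(-78/(-14))*291*(35 - 78/(-14)) + 6403) = 1/(2*(-78*(-1/14))*291*(35 - 78*(-1/14)) + 6403) = 1/(2*(39/7)*291*(35 + 39/7) + 6403) = 1/(2*(39/7)*291*(284/7) + 6403) = 1/(6446232/49 + 6403) = 1/(6759979/49) = 49/6759979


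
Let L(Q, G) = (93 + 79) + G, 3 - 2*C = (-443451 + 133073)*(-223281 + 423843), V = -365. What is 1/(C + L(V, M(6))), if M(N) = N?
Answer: 2/62250032795 ≈ 3.2129e-11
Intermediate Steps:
C = 62250032439/2 (C = 3/2 - (-443451 + 133073)*(-223281 + 423843)/2 = 3/2 - (-155189)*200562 = 3/2 - ½*(-62250032436) = 3/2 + 31125016218 = 62250032439/2 ≈ 3.1125e+10)
L(Q, G) = 172 + G
1/(C + L(V, M(6))) = 1/(62250032439/2 + (172 + 6)) = 1/(62250032439/2 + 178) = 1/(62250032795/2) = 2/62250032795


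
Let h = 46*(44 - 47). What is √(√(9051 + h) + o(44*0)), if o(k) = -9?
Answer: √(-9 + √8913) ≈ 9.2417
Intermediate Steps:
h = -138 (h = 46*(-3) = -138)
√(√(9051 + h) + o(44*0)) = √(√(9051 - 138) - 9) = √(√8913 - 9) = √(-9 + √8913)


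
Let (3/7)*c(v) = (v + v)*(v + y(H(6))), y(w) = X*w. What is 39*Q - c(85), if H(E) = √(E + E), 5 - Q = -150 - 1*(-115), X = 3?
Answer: -96470/3 - 2380*√3 ≈ -36279.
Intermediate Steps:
Q = 40 (Q = 5 - (-150 - 1*(-115)) = 5 - (-150 + 115) = 5 - 1*(-35) = 5 + 35 = 40)
H(E) = √2*√E (H(E) = √(2*E) = √2*√E)
y(w) = 3*w
c(v) = 14*v*(v + 6*√3)/3 (c(v) = 7*((v + v)*(v + 3*(√2*√6)))/3 = 7*((2*v)*(v + 3*(2*√3)))/3 = 7*((2*v)*(v + 6*√3))/3 = 7*(2*v*(v + 6*√3))/3 = 14*v*(v + 6*√3)/3)
39*Q - c(85) = 39*40 - 14*85*(85 + 6*√3)/3 = 1560 - (101150/3 + 2380*√3) = 1560 + (-101150/3 - 2380*√3) = -96470/3 - 2380*√3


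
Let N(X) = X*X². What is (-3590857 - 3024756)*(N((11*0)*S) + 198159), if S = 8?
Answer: -1310943256467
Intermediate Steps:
N(X) = X³
(-3590857 - 3024756)*(N((11*0)*S) + 198159) = (-3590857 - 3024756)*(((11*0)*8)³ + 198159) = -6615613*((0*8)³ + 198159) = -6615613*(0³ + 198159) = -6615613*(0 + 198159) = -6615613*198159 = -1310943256467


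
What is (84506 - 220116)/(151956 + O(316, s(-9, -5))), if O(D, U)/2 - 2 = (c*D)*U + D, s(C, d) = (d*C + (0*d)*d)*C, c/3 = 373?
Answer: 67805/143133324 ≈ 0.00047372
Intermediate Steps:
c = 1119 (c = 3*373 = 1119)
s(C, d) = d*C² (s(C, d) = (C*d + 0*d)*C = (C*d + 0)*C = (C*d)*C = d*C²)
O(D, U) = 4 + 2*D + 2238*D*U (O(D, U) = 4 + 2*((1119*D)*U + D) = 4 + 2*(1119*D*U + D) = 4 + 2*(D + 1119*D*U) = 4 + (2*D + 2238*D*U) = 4 + 2*D + 2238*D*U)
(84506 - 220116)/(151956 + O(316, s(-9, -5))) = (84506 - 220116)/(151956 + (4 + 2*316 + 2238*316*(-5*(-9)²))) = -135610/(151956 + (4 + 632 + 2238*316*(-5*81))) = -135610/(151956 + (4 + 632 + 2238*316*(-405))) = -135610/(151956 + (4 + 632 - 286419240)) = -135610/(151956 - 286418604) = -135610/(-286266648) = -135610*(-1/286266648) = 67805/143133324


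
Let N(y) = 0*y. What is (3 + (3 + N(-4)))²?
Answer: 36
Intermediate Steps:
N(y) = 0
(3 + (3 + N(-4)))² = (3 + (3 + 0))² = (3 + 3)² = 6² = 36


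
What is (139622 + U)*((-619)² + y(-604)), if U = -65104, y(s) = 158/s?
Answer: 4311408157637/151 ≈ 2.8552e+10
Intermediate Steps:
(139622 + U)*((-619)² + y(-604)) = (139622 - 65104)*((-619)² + 158/(-604)) = 74518*(383161 + 158*(-1/604)) = 74518*(383161 - 79/302) = 74518*(115714543/302) = 4311408157637/151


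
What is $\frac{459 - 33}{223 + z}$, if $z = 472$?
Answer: $\frac{426}{695} \approx 0.61295$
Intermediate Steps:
$\frac{459 - 33}{223 + z} = \frac{459 - 33}{223 + 472} = \frac{426}{695}$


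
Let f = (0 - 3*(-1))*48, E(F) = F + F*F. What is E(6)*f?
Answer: 6048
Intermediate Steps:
E(F) = F + F²
f = 144 (f = (0 + 3)*48 = 3*48 = 144)
E(6)*f = (6*(1 + 6))*144 = (6*7)*144 = 42*144 = 6048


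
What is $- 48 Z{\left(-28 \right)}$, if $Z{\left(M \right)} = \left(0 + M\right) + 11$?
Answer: $816$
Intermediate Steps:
$Z{\left(M \right)} = 11 + M$ ($Z{\left(M \right)} = M + 11 = 11 + M$)
$- 48 Z{\left(-28 \right)} = - 48 \left(11 - 28\right) = \left(-48\right) \left(-17\right) = 816$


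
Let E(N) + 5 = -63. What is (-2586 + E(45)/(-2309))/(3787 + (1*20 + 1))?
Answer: -2985503/4396336 ≈ -0.67909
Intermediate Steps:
E(N) = -68 (E(N) = -5 - 63 = -68)
(-2586 + E(45)/(-2309))/(3787 + (1*20 + 1)) = (-2586 - 68/(-2309))/(3787 + (1*20 + 1)) = (-2586 - 68*(-1/2309))/(3787 + (20 + 1)) = (-2586 + 68/2309)/(3787 + 21) = -5971006/2309/3808 = -5971006/2309*1/3808 = -2985503/4396336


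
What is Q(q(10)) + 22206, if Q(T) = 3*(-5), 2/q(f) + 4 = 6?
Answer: 22191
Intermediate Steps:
q(f) = 1 (q(f) = 2/(-4 + 6) = 2/2 = 2*(½) = 1)
Q(T) = -15
Q(q(10)) + 22206 = -15 + 22206 = 22191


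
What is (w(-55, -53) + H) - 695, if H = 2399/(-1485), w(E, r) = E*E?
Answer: 3457651/1485 ≈ 2328.4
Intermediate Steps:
w(E, r) = E**2
H = -2399/1485 (H = 2399*(-1/1485) = -2399/1485 ≈ -1.6155)
(w(-55, -53) + H) - 695 = ((-55)**2 - 2399/1485) - 695 = (3025 - 2399/1485) - 695 = 4489726/1485 - 695 = 3457651/1485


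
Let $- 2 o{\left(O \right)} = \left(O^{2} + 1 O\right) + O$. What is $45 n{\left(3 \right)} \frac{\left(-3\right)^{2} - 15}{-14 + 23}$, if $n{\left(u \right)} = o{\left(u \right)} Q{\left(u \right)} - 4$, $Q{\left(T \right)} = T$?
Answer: $795$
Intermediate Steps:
$o{\left(O \right)} = - O - \frac{O^{2}}{2}$ ($o{\left(O \right)} = - \frac{\left(O^{2} + 1 O\right) + O}{2} = - \frac{\left(O^{2} + O\right) + O}{2} = - \frac{\left(O + O^{2}\right) + O}{2} = - \frac{O^{2} + 2 O}{2} = - O - \frac{O^{2}}{2}$)
$n{\left(u \right)} = -4 - \frac{u^{2} \left(2 + u\right)}{2}$ ($n{\left(u \right)} = - \frac{u \left(2 + u\right)}{2} u - 4 = - \frac{u^{2} \left(2 + u\right)}{2} - 4 = -4 - \frac{u^{2} \left(2 + u\right)}{2}$)
$45 n{\left(3 \right)} \frac{\left(-3\right)^{2} - 15}{-14 + 23} = 45 \left(-4 - \frac{3^{2} \left(2 + 3\right)}{2}\right) \frac{\left(-3\right)^{2} - 15}{-14 + 23} = 45 \left(-4 - \frac{9}{2} \cdot 5\right) \frac{9 - 15}{9} = 45 \left(-4 - \frac{45}{2}\right) \left(\left(-6\right) \frac{1}{9}\right) = 45 \left(- \frac{53}{2}\right) \left(- \frac{2}{3}\right) = \left(- \frac{2385}{2}\right) \left(- \frac{2}{3}\right) = 795$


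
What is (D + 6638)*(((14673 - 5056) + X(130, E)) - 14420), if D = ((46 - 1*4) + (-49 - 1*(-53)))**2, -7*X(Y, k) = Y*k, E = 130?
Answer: -442260834/7 ≈ -6.3180e+7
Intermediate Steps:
X(Y, k) = -Y*k/7
D = 2116 (D = ((46 - 4) + (-49 + 53))**2 = (42 + 4)**2 = 46**2 = 2116)
(D + 6638)*(((14673 - 5056) + X(130, E)) - 14420) = (2116 + 6638)*(((14673 - 5056) - 1/7*130*130) - 14420) = 8754*((9617 - 16900/7) - 14420) = 8754*(50419/7 - 14420) = 8754*(-50521/7) = -442260834/7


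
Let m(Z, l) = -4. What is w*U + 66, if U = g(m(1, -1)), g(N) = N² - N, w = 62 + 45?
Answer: 2206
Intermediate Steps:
w = 107
U = 20 (U = -4*(-1 - 4) = -4*(-5) = 20)
w*U + 66 = 107*20 + 66 = 2140 + 66 = 2206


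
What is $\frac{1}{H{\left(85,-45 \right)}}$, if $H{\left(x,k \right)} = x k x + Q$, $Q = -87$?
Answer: $- \frac{1}{325212} \approx -3.0749 \cdot 10^{-6}$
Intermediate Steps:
$H{\left(x,k \right)} = -87 + k x^{2}$ ($H{\left(x,k \right)} = x k x - 87 = k x x - 87 = k x^{2} - 87 = -87 + k x^{2}$)
$\frac{1}{H{\left(85,-45 \right)}} = \frac{1}{-87 - 45 \cdot 85^{2}} = \frac{1}{-87 - 325125} = \frac{1}{-325212} = - \frac{1}{325212}$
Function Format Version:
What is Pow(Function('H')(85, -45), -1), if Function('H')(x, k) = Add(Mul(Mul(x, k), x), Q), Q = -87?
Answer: Rational(-1, 325212) ≈ -3.0749e-6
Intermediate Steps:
Function('H')(x, k) = Add(-87, Mul(k, Pow(x, 2))) (Function('H')(x, k) = Add(Mul(Mul(x, k), x), -87) = Add(Mul(Mul(k, x), x), -87) = Add(Mul(k, Pow(x, 2)), -87) = Add(-87, Mul(k, Pow(x, 2))))
Pow(Function('H')(85, -45), -1) = Pow(Add(-87, Mul(-45, Pow(85, 2))), -1) = Pow(Add(-87, Mul(-45, 7225)), -1) = Pow(Add(-87, -325125), -1) = Pow(-325212, -1) = Rational(-1, 325212)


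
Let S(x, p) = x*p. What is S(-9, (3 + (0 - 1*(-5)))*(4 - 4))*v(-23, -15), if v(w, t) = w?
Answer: 0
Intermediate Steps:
S(x, p) = p*x
S(-9, (3 + (0 - 1*(-5)))*(4 - 4))*v(-23, -15) = (((3 + (0 - 1*(-5)))*(4 - 4))*(-9))*(-23) = (((3 + (0 + 5))*0)*(-9))*(-23) = (((3 + 5)*0)*(-9))*(-23) = ((8*0)*(-9))*(-23) = (0*(-9))*(-23) = 0*(-23) = 0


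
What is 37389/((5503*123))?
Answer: 12463/225623 ≈ 0.055238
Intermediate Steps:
37389/((5503*123)) = 37389/676869 = 37389*(1/676869) = 12463/225623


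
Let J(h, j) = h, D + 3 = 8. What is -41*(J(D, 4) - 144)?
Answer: 5699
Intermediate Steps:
D = 5 (D = -3 + 8 = 5)
-41*(J(D, 4) - 144) = -41*(5 - 144) = -41*(-139) = 5699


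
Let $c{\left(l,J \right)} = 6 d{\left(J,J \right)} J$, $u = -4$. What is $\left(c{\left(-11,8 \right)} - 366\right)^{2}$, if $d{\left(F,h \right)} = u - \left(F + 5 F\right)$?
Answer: $8191044$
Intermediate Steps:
$d{\left(F,h \right)} = -4 - 6 F$ ($d{\left(F,h \right)} = -4 - \left(F + 5 F\right) = -4 - 6 F$)
$c{\left(l,J \right)} = J \left(-24 - 36 J\right)$ ($c{\left(l,J \right)} = 6 \left(-4 - 6 J\right) J = \left(-24 - 36 J\right) J = J \left(-24 - 36 J\right)$)
$\left(c{\left(-11,8 \right)} - 366\right)^{2} = \left(\left(-12\right) 8 \left(2 + 3 \cdot 8\right) - 366\right)^{2} = \left(\left(-12\right) 8 \left(2 + 24\right) - 366\right)^{2} = \left(\left(-12\right) 8 \cdot 26 - 366\right)^{2} = \left(-2496 - 366\right)^{2} = \left(-2862\right)^{2} = 8191044$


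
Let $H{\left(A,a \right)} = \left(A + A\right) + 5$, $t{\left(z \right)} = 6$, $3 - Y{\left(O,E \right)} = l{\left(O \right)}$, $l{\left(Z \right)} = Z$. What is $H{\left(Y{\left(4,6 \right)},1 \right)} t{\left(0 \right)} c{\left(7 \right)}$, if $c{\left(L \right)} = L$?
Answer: $126$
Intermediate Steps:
$Y{\left(O,E \right)} = 3 - O$
$H{\left(A,a \right)} = 5 + 2 A$ ($H{\left(A,a \right)} = 2 A + 5 = 5 + 2 A$)
$H{\left(Y{\left(4,6 \right)},1 \right)} t{\left(0 \right)} c{\left(7 \right)} = \left(5 + 2 \left(3 - 4\right)\right) 6 \cdot 7 = \left(5 + 2 \left(-1\right)\right) 6 \cdot 7 = \left(5 - 2\right) 6 \cdot 7 = 3 \cdot 6 \cdot 7 = 18 \cdot 7 = 126$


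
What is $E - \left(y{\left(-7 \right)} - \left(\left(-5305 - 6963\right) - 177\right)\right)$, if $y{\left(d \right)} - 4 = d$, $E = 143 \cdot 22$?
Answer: $-9296$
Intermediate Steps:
$E = 3146$
$y{\left(d \right)} = 4 + d$
$E - \left(y{\left(-7 \right)} - \left(\left(-5305 - 6963\right) - 177\right)\right) = 3146 - \left(\left(4 - 7\right) - \left(\left(-5305 - 6963\right) - 177\right)\right) = 3146 - \left(-3 - \left(-12268 - 177\right)\right) = 3146 - \left(-3 - -12445\right) = 3146 - \left(-3 + 12445\right) = 3146 - 12442 = -9296$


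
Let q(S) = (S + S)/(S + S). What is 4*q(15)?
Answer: 4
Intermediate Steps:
q(S) = 1 (q(S) = (2*S)/((2*S)) = (2*S)*(1/(2*S)) = 1)
4*q(15) = 4*1 = 4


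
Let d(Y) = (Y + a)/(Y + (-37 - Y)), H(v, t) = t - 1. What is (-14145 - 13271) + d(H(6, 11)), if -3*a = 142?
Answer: -3043064/111 ≈ -27415.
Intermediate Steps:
a = -142/3 (a = -⅓*142 = -142/3 ≈ -47.333)
H(v, t) = -1 + t
d(Y) = 142/111 - Y/37 (d(Y) = (Y - 142/3)/(Y + (-37 - Y)) = (-142/3 + Y)/(-37) = (-142/3 + Y)*(-1/37) = 142/111 - Y/37)
(-14145 - 13271) + d(H(6, 11)) = (-14145 - 13271) + (142/111 - (-1 + 11)/37) = -27416 + (142/111 - 1/37*10) = -27416 + (142/111 - 10/37) = -27416 + 112/111 = -3043064/111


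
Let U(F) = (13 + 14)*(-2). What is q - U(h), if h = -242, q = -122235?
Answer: -122181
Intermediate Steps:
U(F) = -54 (U(F) = 27*(-2) = -54)
q - U(h) = -122235 - 1*(-54) = -122235 + 54 = -122181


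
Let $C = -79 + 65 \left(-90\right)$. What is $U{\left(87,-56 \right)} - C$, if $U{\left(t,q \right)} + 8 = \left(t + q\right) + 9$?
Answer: $5961$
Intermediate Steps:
$U{\left(t,q \right)} = 1 + q + t$ ($U{\left(t,q \right)} = -8 + \left(\left(t + q\right) + 9\right) = -8 + \left(\left(q + t\right) + 9\right) = -8 + \left(9 + q + t\right) = 1 + q + t$)
$C = -5929$ ($C = -79 - 5850 = -5929$)
$U{\left(87,-56 \right)} - C = \left(1 - 56 + 87\right) - -5929 = 32 + 5929 = 5961$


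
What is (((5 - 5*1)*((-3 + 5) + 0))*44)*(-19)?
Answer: 0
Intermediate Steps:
(((5 - 5*1)*((-3 + 5) + 0))*44)*(-19) = (((5 - 5)*(2 + 0))*44)*(-19) = ((0*2)*44)*(-19) = (0*44)*(-19) = 0*(-19) = 0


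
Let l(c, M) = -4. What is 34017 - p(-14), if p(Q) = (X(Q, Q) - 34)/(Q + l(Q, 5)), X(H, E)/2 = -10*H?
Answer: 102092/3 ≈ 34031.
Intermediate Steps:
X(H, E) = -20*H (X(H, E) = 2*(-10*H) = -20*H)
p(Q) = (-34 - 20*Q)/(-4 + Q) (p(Q) = (-20*Q - 34)/(Q - 4) = (-34 - 20*Q)/(-4 + Q))
34017 - p(-14) = 34017 - 2*(-17 - 10*(-14))/(-4 - 14) = 34017 - 2*(-17 + 140)/(-18) = 34017 - 2*(-1)*123/18 = 34017 - 1*(-41/3) = 34017 + 41/3 = 102092/3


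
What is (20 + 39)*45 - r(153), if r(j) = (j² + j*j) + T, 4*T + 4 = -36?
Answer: -44153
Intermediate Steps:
T = -10 (T = -1 + (¼)*(-36) = -1 - 9 = -10)
r(j) = -10 + 2*j² (r(j) = (j² + j*j) - 10 = (j² + j²) - 10 = 2*j² - 10 = -10 + 2*j²)
(20 + 39)*45 - r(153) = (20 + 39)*45 - (-10 + 2*153²) = 59*45 - (-10 + 2*23409) = 2655 - (-10 + 46818) = 2655 - 1*46808 = 2655 - 46808 = -44153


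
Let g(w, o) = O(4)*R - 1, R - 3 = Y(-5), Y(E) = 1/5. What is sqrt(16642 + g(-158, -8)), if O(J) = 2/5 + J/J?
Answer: sqrt(416137)/5 ≈ 129.02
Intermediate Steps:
O(J) = 7/5 (O(J) = 2*(1/5) + 1 = 2/5 + 1 = 7/5)
Y(E) = 1/5
R = 16/5 (R = 3 + 1/5 = 16/5 ≈ 3.2000)
g(w, o) = 87/25 (g(w, o) = (7/5)*(16/5) - 1 = 112/25 - 1 = 87/25)
sqrt(16642 + g(-158, -8)) = sqrt(16642 + 87/25) = sqrt(416137/25) = sqrt(416137)/5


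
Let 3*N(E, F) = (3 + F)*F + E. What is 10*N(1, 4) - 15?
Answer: 245/3 ≈ 81.667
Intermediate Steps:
N(E, F) = E/3 + F*(3 + F)/3 (N(E, F) = ((3 + F)*F + E)/3 = (F*(3 + F) + E)/3 = (E + F*(3 + F))/3 = E/3 + F*(3 + F)/3)
10*N(1, 4) - 15 = 10*(4 + (⅓)*1 + (⅓)*4²) - 15 = 10*(4 + ⅓ + (⅓)*16) - 15 = 10*(4 + ⅓ + 16/3) - 15 = 10*(29/3) - 15 = 290/3 - 15 = 245/3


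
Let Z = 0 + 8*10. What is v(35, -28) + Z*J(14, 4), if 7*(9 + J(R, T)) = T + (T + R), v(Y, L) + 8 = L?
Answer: -3532/7 ≈ -504.57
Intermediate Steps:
v(Y, L) = -8 + L
Z = 80 (Z = 0 + 80 = 80)
J(R, T) = -9 + R/7 + 2*T/7 (J(R, T) = -9 + (T + (T + R))/7 = -9 + (T + (R + T))/7 = -9 + (R + 2*T)/7 = -9 + (R/7 + 2*T/7) = -9 + R/7 + 2*T/7)
v(35, -28) + Z*J(14, 4) = (-8 - 28) + 80*(-9 + (⅐)*14 + (2/7)*4) = -36 + 80*(-9 + 2 + 8/7) = -36 + 80*(-41/7) = -36 - 3280/7 = -3532/7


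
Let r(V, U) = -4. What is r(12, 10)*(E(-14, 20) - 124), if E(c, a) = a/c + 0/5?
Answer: 3512/7 ≈ 501.71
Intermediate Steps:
E(c, a) = a/c (E(c, a) = a/c + 0*(1/5) = a/c + 0 = a/c)
r(12, 10)*(E(-14, 20) - 124) = -4*(20/(-14) - 124) = -4*(20*(-1/14) - 124) = -4*(-10/7 - 124) = -4*(-878/7) = 3512/7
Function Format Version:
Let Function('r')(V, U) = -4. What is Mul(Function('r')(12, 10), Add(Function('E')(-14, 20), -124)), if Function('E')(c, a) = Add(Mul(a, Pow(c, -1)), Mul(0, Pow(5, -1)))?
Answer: Rational(3512, 7) ≈ 501.71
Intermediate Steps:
Function('E')(c, a) = Mul(a, Pow(c, -1)) (Function('E')(c, a) = Add(Mul(a, Pow(c, -1)), Mul(0, Rational(1, 5))) = Add(Mul(a, Pow(c, -1)), 0) = Mul(a, Pow(c, -1)))
Mul(Function('r')(12, 10), Add(Function('E')(-14, 20), -124)) = Mul(-4, Add(Mul(20, Pow(-14, -1)), -124)) = Mul(-4, Add(Mul(20, Rational(-1, 14)), -124)) = Mul(-4, Add(Rational(-10, 7), -124)) = Mul(-4, Rational(-878, 7)) = Rational(3512, 7)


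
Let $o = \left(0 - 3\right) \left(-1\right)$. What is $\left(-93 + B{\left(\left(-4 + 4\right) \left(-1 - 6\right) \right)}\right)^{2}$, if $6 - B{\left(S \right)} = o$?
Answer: $8100$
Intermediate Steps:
$o = 3$ ($o = \left(-3\right) \left(-1\right) = 3$)
$B{\left(S \right)} = 3$ ($B{\left(S \right)} = 6 - 3 = 3$)
$\left(-93 + B{\left(\left(-4 + 4\right) \left(-1 - 6\right) \right)}\right)^{2} = \left(-93 + 3\right)^{2} = \left(-90\right)^{2} = 8100$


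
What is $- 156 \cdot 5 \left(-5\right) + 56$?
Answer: $3956$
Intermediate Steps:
$- 156 \cdot 5 \left(-5\right) + 56 = \left(-156\right) \left(-25\right) + 56 = 3900 + 56 = 3956$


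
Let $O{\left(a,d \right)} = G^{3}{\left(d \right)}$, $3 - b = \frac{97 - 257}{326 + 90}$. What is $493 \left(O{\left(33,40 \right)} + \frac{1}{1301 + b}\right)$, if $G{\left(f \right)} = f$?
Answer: $\frac{535027270409}{16957} \approx 3.1552 \cdot 10^{7}$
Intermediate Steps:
$b = \frac{44}{13}$ ($b = 3 - \frac{97 - 257}{326 + 90} = 3 - - \frac{160}{416} = 3 - \left(-160\right) \frac{1}{416} = 3 - - \frac{5}{13} = 3 + \frac{5}{13} = \frac{44}{13} \approx 3.3846$)
$O{\left(a,d \right)} = d^{3}$
$493 \left(O{\left(33,40 \right)} + \frac{1}{1301 + b}\right) = 493 \left(40^{3} + \frac{1}{1301 + \frac{44}{13}}\right) = 493 \left(64000 + \frac{1}{\frac{16957}{13}}\right) = 493 \left(64000 + \frac{13}{16957}\right) = 493 \cdot \frac{1085248013}{16957} = \frac{535027270409}{16957}$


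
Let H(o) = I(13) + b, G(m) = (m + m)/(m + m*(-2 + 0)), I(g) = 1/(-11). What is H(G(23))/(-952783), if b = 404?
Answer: -4443/10480613 ≈ -0.00042393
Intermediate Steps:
I(g) = -1/11
G(m) = -2 (G(m) = (2*m)/(m + m*(-2)) = (2*m)/(m - 2*m) = (2*m)/((-m)) = (2*m)*(-1/m) = -2)
H(o) = 4443/11 (H(o) = -1/11 + 404 = 4443/11)
H(G(23))/(-952783) = (4443/11)/(-952783) = (4443/11)*(-1/952783) = -4443/10480613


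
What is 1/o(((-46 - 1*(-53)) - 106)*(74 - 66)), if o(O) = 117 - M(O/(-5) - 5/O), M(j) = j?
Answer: -3960/163969 ≈ -0.024151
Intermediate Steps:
o(O) = 117 + 5/O + O/5 (o(O) = 117 - (O/(-5) - 5/O) = 117 - (O*(-1/5) - 5/O) = 117 - (-O/5 - 5/O) = 117 - (-5/O - O/5) = 117 + (5/O + O/5) = 117 + 5/O + O/5)
1/o(((-46 - 1*(-53)) - 106)*(74 - 66)) = 1/(117 + 5/((((-46 - 1*(-53)) - 106)*(74 - 66))) + (((-46 - 1*(-53)) - 106)*(74 - 66))/5) = 1/(117 + 5/((((-46 + 53) - 106)*8)) + (((-46 + 53) - 106)*8)/5) = 1/(117 + 5/(((7 - 106)*8)) + ((7 - 106)*8)/5) = 1/(117 + 5/((-99*8)) + (-99*8)/5) = 1/(117 + 5/(-792) + (1/5)*(-792)) = 1/(117 + 5*(-1/792) - 792/5) = 1/(117 - 5/792 - 792/5) = 1/(-163969/3960) = -3960/163969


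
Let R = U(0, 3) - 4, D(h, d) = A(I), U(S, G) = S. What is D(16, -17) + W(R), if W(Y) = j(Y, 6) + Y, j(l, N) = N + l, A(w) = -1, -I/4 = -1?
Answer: -3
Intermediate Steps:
I = 4 (I = -4*(-1) = 4)
D(h, d) = -1
R = -4 (R = 0 - 4 = -4)
W(Y) = 6 + 2*Y (W(Y) = (6 + Y) + Y = 6 + 2*Y)
D(16, -17) + W(R) = -1 + (6 + 2*(-4)) = -1 + (6 - 8) = -1 - 2 = -3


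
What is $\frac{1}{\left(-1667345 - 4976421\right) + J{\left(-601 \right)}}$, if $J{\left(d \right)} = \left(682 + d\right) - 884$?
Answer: $- \frac{1}{6644569} \approx -1.505 \cdot 10^{-7}$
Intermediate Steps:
$J{\left(d \right)} = -202 + d$
$\frac{1}{\left(-1667345 - 4976421\right) + J{\left(-601 \right)}} = \frac{1}{\left(-1667345 - 4976421\right) - 803} = \frac{1}{-6643766 - 803} = \frac{1}{-6644569} = - \frac{1}{6644569}$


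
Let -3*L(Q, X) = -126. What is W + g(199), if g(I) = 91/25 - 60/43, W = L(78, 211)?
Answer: 47563/1075 ≈ 44.245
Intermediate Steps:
L(Q, X) = 42 (L(Q, X) = -1/3*(-126) = 42)
W = 42
g(I) = 2413/1075 (g(I) = 91*(1/25) - 60*1/43 = 91/25 - 60/43 = 2413/1075)
W + g(199) = 42 + 2413/1075 = 47563/1075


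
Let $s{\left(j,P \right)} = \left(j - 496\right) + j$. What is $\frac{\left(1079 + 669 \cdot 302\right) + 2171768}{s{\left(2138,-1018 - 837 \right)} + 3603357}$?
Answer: $\frac{2374885}{3607137} \approx 0.65839$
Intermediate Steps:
$s{\left(j,P \right)} = -496 + 2 j$ ($s{\left(j,P \right)} = \left(-496 + j\right) + j = -496 + 2 j$)
$\frac{\left(1079 + 669 \cdot 302\right) + 2171768}{s{\left(2138,-1018 - 837 \right)} + 3603357} = \frac{\left(1079 + 669 \cdot 302\right) + 2171768}{\left(-496 + 2 \cdot 2138\right) + 3603357} = \frac{\left(1079 + 202038\right) + 2171768}{\left(-496 + 4276\right) + 3603357} = \frac{203117 + 2171768}{3780 + 3603357} = \frac{2374885}{3607137}$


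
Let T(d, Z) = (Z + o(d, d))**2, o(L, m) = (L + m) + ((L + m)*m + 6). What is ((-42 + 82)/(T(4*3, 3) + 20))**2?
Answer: 1600/10621569721 ≈ 1.5064e-7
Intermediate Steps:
o(L, m) = 6 + L + m + m*(L + m) (o(L, m) = (L + m) + (m*(L + m) + 6) = (L + m) + (6 + m*(L + m)) = 6 + L + m + m*(L + m))
T(d, Z) = (6 + Z + 2*d + 2*d**2)**2 (T(d, Z) = (Z + (6 + d + d + d**2 + d*d))**2 = (Z + (6 + d + d + d**2 + d**2))**2 = (Z + (6 + 2*d + 2*d**2))**2 = (6 + Z + 2*d + 2*d**2)**2)
((-42 + 82)/(T(4*3, 3) + 20))**2 = ((-42 + 82)/((6 + 3 + 2*(4*3) + 2*(4*3)**2)**2 + 20))**2 = (40/((6 + 3 + 2*12 + 2*12**2)**2 + 20))**2 = (40/((6 + 3 + 24 + 2*144)**2 + 20))**2 = (40/((6 + 3 + 24 + 288)**2 + 20))**2 = (40/(321**2 + 20))**2 = (40/(103041 + 20))**2 = (40/103061)**2 = 1600/10621569721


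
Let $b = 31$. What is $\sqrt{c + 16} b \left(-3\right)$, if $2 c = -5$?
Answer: $- \frac{279 \sqrt{6}}{2} \approx -341.7$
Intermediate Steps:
$c = - \frac{5}{2}$ ($c = \frac{1}{2} \left(-5\right) = - \frac{5}{2} \approx -2.5$)
$\sqrt{c + 16} b \left(-3\right) = \sqrt{- \frac{5}{2} + 16} \cdot 31 \left(-3\right) = \sqrt{\frac{27}{2}} \cdot 31 \left(-3\right) = \frac{3 \sqrt{6}}{2} \cdot 31 \left(-3\right) = \frac{93 \sqrt{6}}{2} \left(-3\right) = - \frac{279 \sqrt{6}}{2}$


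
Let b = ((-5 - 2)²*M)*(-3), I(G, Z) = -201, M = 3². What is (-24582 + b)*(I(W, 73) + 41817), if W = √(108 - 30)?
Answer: -1078062480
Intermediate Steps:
W = √78 ≈ 8.8318
M = 9
b = -1323 (b = ((-5 - 2)²*9)*(-3) = ((-7)²*9)*(-3) = (49*9)*(-3) = 441*(-3) = -1323)
(-24582 + b)*(I(W, 73) + 41817) = (-24582 - 1323)*(-201 + 41817) = -25905*41616 = -1078062480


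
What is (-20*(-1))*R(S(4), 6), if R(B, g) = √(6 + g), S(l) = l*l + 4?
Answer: 40*√3 ≈ 69.282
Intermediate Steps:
S(l) = 4 + l² (S(l) = l² + 4 = 4 + l²)
(-20*(-1))*R(S(4), 6) = (-20*(-1))*√(6 + 6) = 20*√12 = 20*(2*√3) = 40*√3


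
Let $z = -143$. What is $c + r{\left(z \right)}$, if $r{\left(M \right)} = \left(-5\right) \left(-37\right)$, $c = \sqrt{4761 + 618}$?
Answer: $185 + \sqrt{5379} \approx 258.34$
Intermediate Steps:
$c = \sqrt{5379} \approx 73.342$
$r{\left(M \right)} = 185$
$c + r{\left(z \right)} = \sqrt{5379} + 185 = 185 + \sqrt{5379}$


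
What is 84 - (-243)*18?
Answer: 4458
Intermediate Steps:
84 - (-243)*18 = 84 - 81*(-54) = 84 + 4374 = 4458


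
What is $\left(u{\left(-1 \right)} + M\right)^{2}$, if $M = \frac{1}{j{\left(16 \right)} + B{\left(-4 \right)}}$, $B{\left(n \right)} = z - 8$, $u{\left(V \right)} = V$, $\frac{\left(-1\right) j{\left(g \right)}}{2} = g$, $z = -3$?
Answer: $\frac{1936}{1849} \approx 1.0471$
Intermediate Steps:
$j{\left(g \right)} = - 2 g$
$B{\left(n \right)} = -11$ ($B{\left(n \right)} = -3 - 8 = -11$)
$M = - \frac{1}{43}$ ($M = \frac{1}{\left(-2\right) 16 - 11} = \frac{1}{-32 - 11} = \frac{1}{-43} = - \frac{1}{43} \approx -0.023256$)
$\left(u{\left(-1 \right)} + M\right)^{2} = \left(-1 - \frac{1}{43}\right)^{2} = \left(- \frac{44}{43}\right)^{2} = \frac{1936}{1849}$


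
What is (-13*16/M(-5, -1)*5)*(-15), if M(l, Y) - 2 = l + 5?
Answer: 7800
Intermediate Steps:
M(l, Y) = 7 + l (M(l, Y) = 2 + (l + 5) = 2 + (5 + l) = 7 + l)
(-13*16/M(-5, -1)*5)*(-15) = (-13*16/(7 - 5)*5)*(-15) = (-13/(2*(1/16))*5)*(-15) = (-13/⅛*5)*(-15) = (-13*8*5)*(-15) = -104*5*(-15) = -520*(-15) = 7800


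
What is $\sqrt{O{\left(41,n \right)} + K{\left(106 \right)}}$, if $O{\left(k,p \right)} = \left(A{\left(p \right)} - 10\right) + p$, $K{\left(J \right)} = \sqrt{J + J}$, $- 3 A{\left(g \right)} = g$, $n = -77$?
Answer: $\frac{\sqrt{-552 + 18 \sqrt{53}}}{3} \approx 6.8391 i$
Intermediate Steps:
$A{\left(g \right)} = - \frac{g}{3}$
$K{\left(J \right)} = \sqrt{2} \sqrt{J}$ ($K{\left(J \right)} = \sqrt{2 J} = \sqrt{2} \sqrt{J}$)
$O{\left(k,p \right)} = -10 + \frac{2 p}{3}$ ($O{\left(k,p \right)} = \left(- \frac{p}{3} - 10\right) + p = \left(-10 - \frac{p}{3}\right) + p = -10 + \frac{2 p}{3}$)
$\sqrt{O{\left(41,n \right)} + K{\left(106 \right)}} = \sqrt{\left(-10 + \frac{2}{3} \left(-77\right)\right) + \sqrt{2} \sqrt{106}} = \sqrt{\left(-10 - \frac{154}{3}\right) + 2 \sqrt{53}} = \sqrt{- \frac{184}{3} + 2 \sqrt{53}}$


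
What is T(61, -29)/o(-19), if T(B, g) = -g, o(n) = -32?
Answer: -29/32 ≈ -0.90625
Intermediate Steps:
T(61, -29)/o(-19) = -1*(-29)/(-32) = 29*(-1/32) = -29/32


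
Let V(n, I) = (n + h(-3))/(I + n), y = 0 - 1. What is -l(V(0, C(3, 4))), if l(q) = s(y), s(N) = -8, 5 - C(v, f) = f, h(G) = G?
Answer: 8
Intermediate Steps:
C(v, f) = 5 - f
y = -1
V(n, I) = (-3 + n)/(I + n) (V(n, I) = (n - 3)/(I + n) = (-3 + n)/(I + n))
l(q) = -8
-l(V(0, C(3, 4))) = -1*(-8) = 8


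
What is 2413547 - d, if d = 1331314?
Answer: 1082233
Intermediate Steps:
2413547 - d = 2413547 - 1*1331314 = 2413547 - 1331314 = 1082233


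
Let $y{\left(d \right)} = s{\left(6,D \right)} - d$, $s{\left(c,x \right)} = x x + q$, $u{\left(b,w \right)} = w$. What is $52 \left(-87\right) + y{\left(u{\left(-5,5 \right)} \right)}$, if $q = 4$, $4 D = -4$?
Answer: $-4524$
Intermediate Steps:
$D = -1$ ($D = \frac{1}{4} \left(-4\right) = -1$)
$s{\left(c,x \right)} = 4 + x^{2}$ ($s{\left(c,x \right)} = x x + 4 = x^{2} + 4 = 4 + x^{2}$)
$y{\left(d \right)} = 5 - d$ ($y{\left(d \right)} = \left(4 + \left(-1\right)^{2}\right) - d = \left(4 + 1\right) - d = 5 - d$)
$52 \left(-87\right) + y{\left(u{\left(-5,5 \right)} \right)} = 52 \left(-87\right) + \left(5 - 5\right) = -4524 + \left(5 - 5\right) = -4524 + 0 = -4524$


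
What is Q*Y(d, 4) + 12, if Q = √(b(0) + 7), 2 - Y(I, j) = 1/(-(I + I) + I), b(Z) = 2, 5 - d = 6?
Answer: 15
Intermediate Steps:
d = -1 (d = 5 - 1*6 = 5 - 6 = -1)
Y(I, j) = 2 + 1/I (Y(I, j) = 2 - 1/(-(I + I) + I) = 2 - 1/(-2*I + I) = 2 - 1/((-I)) = 2 - (-1)/I = 2 + 1/I)
Q = 3 (Q = √(2 + 7) = √9 = 3)
Q*Y(d, 4) + 12 = 3*(2 + 1/(-1)) + 12 = 3*(2 - 1) + 12 = 3*1 + 12 = 3 + 12 = 15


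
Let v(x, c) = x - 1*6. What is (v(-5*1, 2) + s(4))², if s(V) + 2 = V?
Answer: 81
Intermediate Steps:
s(V) = -2 + V
v(x, c) = -6 + x (v(x, c) = x - 6 = -6 + x)
(v(-5*1, 2) + s(4))² = ((-6 - 5*1) + (-2 + 4))² = ((-6 - 5) + 2)² = (-11 + 2)² = (-9)² = 81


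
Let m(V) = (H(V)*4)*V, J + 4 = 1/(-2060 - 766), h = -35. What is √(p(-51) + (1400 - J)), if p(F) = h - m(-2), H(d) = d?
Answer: √1200603806/942 ≈ 36.783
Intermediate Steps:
J = -11305/2826 (J = -4 + 1/(-2060 - 766) = -4 + 1/(-2826) = -4 - 1/2826 = -11305/2826 ≈ -4.0004)
m(V) = 4*V² (m(V) = (V*4)*V = (4*V)*V = 4*V²)
p(F) = -51 (p(F) = -35 - 4*(-2)² = -35 - 4*4 = -35 - 1*16 = -35 - 16 = -51)
√(p(-51) + (1400 - J)) = √(-51 + (1400 - 1*(-11305/2826))) = √(-51 + (1400 + 11305/2826)) = √(-51 + 3967705/2826) = √(3823579/2826) = √1200603806/942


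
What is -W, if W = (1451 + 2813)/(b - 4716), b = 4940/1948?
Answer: 2076568/2295457 ≈ 0.90464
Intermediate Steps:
b = 1235/487 (b = 4940*(1/1948) = 1235/487 ≈ 2.5359)
W = -2076568/2295457 (W = (1451 + 2813)/(1235/487 - 4716) = 4264/(-2295457/487) = 4264*(-487/2295457) = -2076568/2295457 ≈ -0.90464)
-W = -1*(-2076568/2295457) = 2076568/2295457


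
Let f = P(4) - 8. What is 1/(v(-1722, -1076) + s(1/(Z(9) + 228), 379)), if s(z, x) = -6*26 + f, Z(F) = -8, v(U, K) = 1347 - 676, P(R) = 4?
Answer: 1/511 ≈ 0.0019569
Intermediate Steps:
v(U, K) = 671
f = -4 (f = 4 - 8 = -4)
s(z, x) = -160 (s(z, x) = -6*26 - 4 = -156 - 4 = -160)
1/(v(-1722, -1076) + s(1/(Z(9) + 228), 379)) = 1/(671 - 160) = 1/511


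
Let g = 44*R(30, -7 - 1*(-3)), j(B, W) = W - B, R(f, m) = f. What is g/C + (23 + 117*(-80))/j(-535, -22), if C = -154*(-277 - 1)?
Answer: -9069511/499149 ≈ -18.170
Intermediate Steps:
C = 42812 (C = -154*(-278) = 42812)
g = 1320 (g = 44*30 = 1320)
g/C + (23 + 117*(-80))/j(-535, -22) = 1320/42812 + (23 + 117*(-80))/(-22 - 1*(-535)) = 1320*(1/42812) + (23 - 9360)/(-22 + 535) = 30/973 - 9337/513 = -9069511/499149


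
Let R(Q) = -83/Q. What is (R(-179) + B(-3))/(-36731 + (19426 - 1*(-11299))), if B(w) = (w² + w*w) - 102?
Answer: 14953/1075074 ≈ 0.013909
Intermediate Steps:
B(w) = -102 + 2*w² (B(w) = (w² + w²) - 102 = 2*w² - 102 = -102 + 2*w²)
(R(-179) + B(-3))/(-36731 + (19426 - 1*(-11299))) = (-83/(-179) + (-102 + 2*(-3)²))/(-36731 + (19426 - 1*(-11299))) = (-83*(-1/179) + (-102 + 2*9))/(-36731 + (19426 + 11299)) = (83/179 + (-102 + 18))/(-36731 + 30725) = (83/179 - 84)/(-6006) = -14953/179*(-1/6006) = 14953/1075074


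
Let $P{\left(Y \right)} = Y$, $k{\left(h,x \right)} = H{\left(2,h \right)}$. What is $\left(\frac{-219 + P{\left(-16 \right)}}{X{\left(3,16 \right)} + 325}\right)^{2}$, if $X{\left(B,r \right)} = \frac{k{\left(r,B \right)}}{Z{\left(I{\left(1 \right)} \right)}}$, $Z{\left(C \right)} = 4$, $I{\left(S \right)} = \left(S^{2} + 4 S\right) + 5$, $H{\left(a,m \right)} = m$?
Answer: $\frac{25}{49} \approx 0.5102$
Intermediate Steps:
$k{\left(h,x \right)} = h$
$I{\left(S \right)} = 5 + S^{2} + 4 S$
$X{\left(B,r \right)} = \frac{r}{4}$
$\left(\frac{-219 + P{\left(-16 \right)}}{X{\left(3,16 \right)} + 325}\right)^{2} = \left(\frac{-219 - 16}{\frac{1}{4} \cdot 16 + 325}\right)^{2} = \left(- \frac{235}{4 + 325}\right)^{2} = \left(- \frac{235}{329}\right)^{2} = \left(\left(-235\right) \frac{1}{329}\right)^{2} = \left(- \frac{5}{7}\right)^{2} = \frac{25}{49}$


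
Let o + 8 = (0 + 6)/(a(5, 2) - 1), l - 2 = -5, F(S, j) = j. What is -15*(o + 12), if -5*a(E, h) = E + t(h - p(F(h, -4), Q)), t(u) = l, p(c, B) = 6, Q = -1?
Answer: 30/7 ≈ 4.2857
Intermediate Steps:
l = -3 (l = 2 - 5 = -3)
t(u) = -3
a(E, h) = ⅗ - E/5 (a(E, h) = -(E - 3)/5 = -(-3 + E)/5 = ⅗ - E/5)
o = -86/7 (o = -8 + (0 + 6)/((⅗ - ⅕*5) - 1) = -8 + 6/((⅗ - 1) - 1) = -8 + 6/(-⅖ - 1) = -8 + 6/(-7/5) = -8 + 6*(-5/7) = -8 - 30/7 = -86/7 ≈ -12.286)
-15*(o + 12) = -15*(-86/7 + 12) = -15*(-2/7) = 30/7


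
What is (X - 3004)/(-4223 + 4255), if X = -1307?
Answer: -4311/32 ≈ -134.72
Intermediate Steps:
(X - 3004)/(-4223 + 4255) = (-1307 - 3004)/(-4223 + 4255) = -4311/32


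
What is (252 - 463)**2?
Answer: 44521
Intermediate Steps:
(252 - 463)**2 = (-211)**2 = 44521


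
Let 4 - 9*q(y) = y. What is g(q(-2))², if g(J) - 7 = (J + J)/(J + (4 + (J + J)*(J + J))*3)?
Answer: 36481/729 ≈ 50.043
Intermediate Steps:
q(y) = 4/9 - y/9
g(J) = 7 + 2*J/(12 + J + 12*J²) (g(J) = 7 + (J + J)/(J + (4 + (J + J)*(J + J))*3) = 7 + (2*J)/(J + (4 + (2*J)*(2*J))*3) = 7 + (2*J)/(J + (4 + 4*J²)*3) = 7 + (2*J)/(J + (12 + 12*J²)) = 7 + (2*J)/(12 + J + 12*J²) = 7 + 2*J/(12 + J + 12*J²))
g(q(-2))² = (3*(28 + 3*(4/9 - ⅑*(-2)) + 28*(4/9 - ⅑*(-2))²)/(12 + (4/9 - ⅑*(-2)) + 12*(4/9 - ⅑*(-2))²))² = (3*(28 + 3*(4/9 + 2/9) + 28*(4/9 + 2/9)²)/(12 + (4/9 + 2/9) + 12*(4/9 + 2/9)²))² = (3*(28 + 3*(⅔) + 28*(⅔)²)/(12 + ⅔ + 12*(⅔)²))² = (3*(28 + 2 + 28*(4/9))/(12 + ⅔ + 12*(4/9)))² = (3*(28 + 2 + 112/9)/(12 + ⅔ + 16/3))² = (3*(382/9)/18)² = (3*(1/18)*(382/9))² = (191/27)² = 36481/729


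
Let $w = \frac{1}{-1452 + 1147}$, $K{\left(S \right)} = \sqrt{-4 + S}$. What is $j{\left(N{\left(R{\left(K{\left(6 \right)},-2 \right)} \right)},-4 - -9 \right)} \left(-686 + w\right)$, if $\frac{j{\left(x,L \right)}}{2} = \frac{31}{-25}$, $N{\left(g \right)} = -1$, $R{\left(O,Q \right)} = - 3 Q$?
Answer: $\frac{12972322}{7625} \approx 1701.3$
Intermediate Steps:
$w = - \frac{1}{305}$ ($w = \frac{1}{-305} = - \frac{1}{305} \approx -0.0032787$)
$j{\left(x,L \right)} = - \frac{62}{25}$ ($j{\left(x,L \right)} = 2 \frac{31}{-25} = 2 \cdot 31 \left(- \frac{1}{25}\right) = 2 \left(- \frac{31}{25}\right) = - \frac{62}{25}$)
$j{\left(N{\left(R{\left(K{\left(6 \right)},-2 \right)} \right)},-4 - -9 \right)} \left(-686 + w\right) = - \frac{62 \left(-686 - \frac{1}{305}\right)}{25} = \left(- \frac{62}{25}\right) \left(- \frac{209231}{305}\right) = \frac{12972322}{7625}$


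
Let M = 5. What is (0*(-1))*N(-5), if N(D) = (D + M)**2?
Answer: 0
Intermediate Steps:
N(D) = (5 + D)**2 (N(D) = (D + 5)**2 = (5 + D)**2)
(0*(-1))*N(-5) = (0*(-1))*(5 - 5)**2 = 0*0**2 = 0*0 = 0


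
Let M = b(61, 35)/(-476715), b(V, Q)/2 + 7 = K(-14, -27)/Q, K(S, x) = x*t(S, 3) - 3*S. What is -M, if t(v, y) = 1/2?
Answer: -433/16685025 ≈ -2.5951e-5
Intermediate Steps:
t(v, y) = ½
K(S, x) = x/2 - 3*S (K(S, x) = x*(½) - 3*S = x/2 - 3*S)
b(V, Q) = -14 + 57/Q (b(V, Q) = -14 + 2*(((½)*(-27) - 3*(-14))/Q) = -14 + 2*((-27/2 + 42)/Q) = -14 + 2*(57/(2*Q)) = -14 + 57/Q)
M = 433/16685025 (M = (-14 + 57/35)/(-476715) = (-14 + 57*(1/35))*(-1/476715) = (-14 + 57/35)*(-1/476715) = -433/35*(-1/476715) = 433/16685025 ≈ 2.5951e-5)
-M = -1*433/16685025 = -433/16685025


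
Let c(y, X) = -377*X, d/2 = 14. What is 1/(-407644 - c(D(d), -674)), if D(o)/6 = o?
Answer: -1/661742 ≈ -1.5112e-6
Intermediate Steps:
d = 28 (d = 2*14 = 28)
D(o) = 6*o
1/(-407644 - c(D(d), -674)) = 1/(-407644 - (-377)*(-674)) = 1/(-407644 - 1*254098) = 1/(-407644 - 254098) = 1/(-661742) = -1/661742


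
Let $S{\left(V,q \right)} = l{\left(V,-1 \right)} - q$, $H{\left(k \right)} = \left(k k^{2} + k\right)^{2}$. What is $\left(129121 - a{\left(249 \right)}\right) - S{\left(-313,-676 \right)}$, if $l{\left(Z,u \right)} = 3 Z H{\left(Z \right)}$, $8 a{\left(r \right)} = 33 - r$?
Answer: $882958889758650372$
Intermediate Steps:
$H{\left(k \right)} = \left(k + k^{3}\right)^{2}$ ($H{\left(k \right)} = \left(k^{3} + k\right)^{2} = \left(k + k^{3}\right)^{2}$)
$a{\left(r \right)} = \frac{33}{8} - \frac{r}{8}$ ($a{\left(r \right)} = \frac{33 - r}{8} = \frac{33}{8} - \frac{r}{8}$)
$l{\left(Z,u \right)} = 3 Z^{3} \left(1 + Z^{2}\right)^{2}$ ($l{\left(Z,u \right)} = 3 Z Z^{2} \left(1 + Z^{2}\right)^{2} = 3 Z^{3} \left(1 + Z^{2}\right)^{2}$)
$S{\left(V,q \right)} = - q + 3 V^{3} \left(1 + V^{2}\right)^{2}$ ($S{\left(V,q \right)} = 3 V^{3} \left(1 + V^{2}\right)^{2} - q = - q + 3 V^{3} \left(1 + V^{2}\right)^{2}$)
$\left(129121 - a{\left(249 \right)}\right) - S{\left(-313,-676 \right)} = \left(129121 - \left(\frac{33}{8} - \frac{249}{8}\right)\right) - \left(\left(-1\right) \left(-676\right) + 3 \left(-313\right)^{3} \left(1 + \left(-313\right)^{2}\right)^{2}\right) = \left(129121 - \left(\frac{33}{8} - \frac{249}{8}\right)\right) - \left(676 + 3 \left(-30664297\right) \left(1 + 97969\right)^{2}\right) = \left(129121 - -27\right) - \left(676 + 3 \left(-30664297\right) 97970^{2}\right) = \left(129121 + 27\right) - \left(676 + 3 \left(-30664297\right) 9598120900\right) = 129148 - \left(676 - 882958889758521900\right) = 129148 - -882958889758521224 = 129148 + 882958889758521224 = 882958889758650372$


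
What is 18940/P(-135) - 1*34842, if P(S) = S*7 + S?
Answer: -1882415/54 ≈ -34860.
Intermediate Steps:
P(S) = 8*S (P(S) = 7*S + S = 8*S)
18940/P(-135) - 1*34842 = 18940/((8*(-135))) - 1*34842 = 18940/(-1080) - 34842 = 18940*(-1/1080) - 34842 = -947/54 - 34842 = -1882415/54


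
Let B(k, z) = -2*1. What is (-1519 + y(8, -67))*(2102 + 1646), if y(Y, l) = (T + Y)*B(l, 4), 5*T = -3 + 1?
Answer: -28750908/5 ≈ -5.7502e+6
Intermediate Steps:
B(k, z) = -2
T = -2/5 (T = (-3 + 1)/5 = (1/5)*(-2) = -2/5 ≈ -0.40000)
y(Y, l) = 4/5 - 2*Y (y(Y, l) = (-2/5 + Y)*(-2) = 4/5 - 2*Y)
(-1519 + y(8, -67))*(2102 + 1646) = (-1519 + (4/5 - 2*8))*(2102 + 1646) = (-1519 + (4/5 - 16))*3748 = (-1519 - 76/5)*3748 = -7671/5*3748 = -28750908/5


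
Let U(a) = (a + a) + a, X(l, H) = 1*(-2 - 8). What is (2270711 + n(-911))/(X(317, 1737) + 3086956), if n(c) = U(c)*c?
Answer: 2380237/1543473 ≈ 1.5421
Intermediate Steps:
X(l, H) = -10 (X(l, H) = 1*(-10) = -10)
U(a) = 3*a (U(a) = 2*a + a = 3*a)
n(c) = 3*c**2 (n(c) = (3*c)*c = 3*c**2)
(2270711 + n(-911))/(X(317, 1737) + 3086956) = (2270711 + 3*(-911)**2)/(-10 + 3086956) = (2270711 + 3*829921)/3086946 = (2270711 + 2489763)*(1/3086946) = 4760474*(1/3086946) = 2380237/1543473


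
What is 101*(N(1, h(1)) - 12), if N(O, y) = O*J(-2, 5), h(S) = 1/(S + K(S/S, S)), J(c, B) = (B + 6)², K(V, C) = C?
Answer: 11009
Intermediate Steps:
J(c, B) = (6 + B)²
h(S) = 1/(2*S) (h(S) = 1/(S + S) = 1/(2*S))
N(O, y) = 121*O (N(O, y) = O*(6 + 5)² = O*11² = O*121 = 121*O)
101*(N(1, h(1)) - 12) = 101*(121*1 - 12) = 101*(121 - 12) = 101*109 = 11009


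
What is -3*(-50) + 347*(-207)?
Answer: -71679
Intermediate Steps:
-3*(-50) + 347*(-207) = 150 - 71829 = -71679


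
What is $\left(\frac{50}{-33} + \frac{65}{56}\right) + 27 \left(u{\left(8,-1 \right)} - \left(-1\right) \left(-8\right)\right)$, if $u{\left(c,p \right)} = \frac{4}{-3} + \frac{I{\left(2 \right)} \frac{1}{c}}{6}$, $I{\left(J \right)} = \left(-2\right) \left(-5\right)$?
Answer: $- \frac{113989}{462} \approx -246.73$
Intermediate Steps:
$I{\left(J \right)} = 10$
$u{\left(c,p \right)} = - \frac{4}{3} + \frac{5}{3 c}$ ($u{\left(c,p \right)} = \frac{4}{-3} + \frac{10 \frac{1}{c}}{6} = 4 \left(- \frac{1}{3}\right) + \frac{10}{c} \frac{1}{6} = - \frac{4}{3} + \frac{5}{3 c}$)
$\left(\frac{50}{-33} + \frac{65}{56}\right) + 27 \left(u{\left(8,-1 \right)} - \left(-1\right) \left(-8\right)\right) = \left(\frac{50}{-33} + \frac{65}{56}\right) + 27 \left(\frac{5 - 32}{3 \cdot 8} - \left(-1\right) \left(-8\right)\right) = \left(50 \left(- \frac{1}{33}\right) + 65 \cdot \frac{1}{56}\right) + 27 \left(\frac{1}{3} \cdot \frac{1}{8} \left(5 - 32\right) - 8\right) = \left(- \frac{50}{33} + \frac{65}{56}\right) + 27 \left(\frac{1}{3} \cdot \frac{1}{8} \left(-27\right) - 8\right) = - \frac{655}{1848} + 27 \left(- \frac{9}{8} - 8\right) = - \frac{655}{1848} + 27 \left(- \frac{73}{8}\right) = - \frac{655}{1848} - \frac{1971}{8} = - \frac{113989}{462}$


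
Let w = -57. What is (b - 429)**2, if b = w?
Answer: 236196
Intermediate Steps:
b = -57
(b - 429)**2 = (-57 - 429)**2 = (-486)**2 = 236196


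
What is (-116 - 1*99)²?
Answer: 46225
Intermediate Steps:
(-116 - 1*99)² = (-116 - 99)² = (-215)² = 46225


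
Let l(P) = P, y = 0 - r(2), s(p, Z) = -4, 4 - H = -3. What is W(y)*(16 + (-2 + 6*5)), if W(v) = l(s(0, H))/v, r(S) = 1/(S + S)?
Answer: 704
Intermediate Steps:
H = 7 (H = 4 - 1*(-3) = 4 + 3 = 7)
r(S) = 1/(2*S)
y = -1/4 (y = 0 - 1/(2*2) = 0 - 1*1/4 = 0 - 1/4 = -1/4 ≈ -0.25000)
W(v) = -4/v
W(y)*(16 + (-2 + 6*5)) = (-4/(-1/4))*(16 + (-2 + 6*5)) = (-4*(-4))*(16 + (-2 + 30)) = 16*(16 + 28) = 16*44 = 704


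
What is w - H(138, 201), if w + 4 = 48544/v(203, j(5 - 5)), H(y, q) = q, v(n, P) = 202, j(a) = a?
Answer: 3567/101 ≈ 35.317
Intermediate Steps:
w = 23868/101 (w = -4 + 48544/202 = -4 + 48544*(1/202) = -4 + 24272/101 = 23868/101 ≈ 236.32)
w - H(138, 201) = 23868/101 - 1*201 = 23868/101 - 201 = 3567/101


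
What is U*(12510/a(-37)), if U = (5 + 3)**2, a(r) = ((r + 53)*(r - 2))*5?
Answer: -3336/13 ≈ -256.62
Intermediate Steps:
a(r) = 5*(-2 + r)*(53 + r) (a(r) = ((53 + r)*(-2 + r))*5 = ((-2 + r)*(53 + r))*5 = 5*(-2 + r)*(53 + r))
U = 64 (U = 8**2 = 64)
U*(12510/a(-37)) = 64*(12510/(-530 + 5*(-37)**2 + 255*(-37))) = 64*(12510/(-530 + 5*1369 - 9435)) = 64*(12510/(-530 + 6845 - 9435)) = 64*(12510/(-3120)) = 64*(12510*(-1/3120)) = 64*(-417/104) = -3336/13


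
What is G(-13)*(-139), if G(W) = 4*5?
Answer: -2780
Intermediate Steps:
G(W) = 20
G(-13)*(-139) = 20*(-139) = -2780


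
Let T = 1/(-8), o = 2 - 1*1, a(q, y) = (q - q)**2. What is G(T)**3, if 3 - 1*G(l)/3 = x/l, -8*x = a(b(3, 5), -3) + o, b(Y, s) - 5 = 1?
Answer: 216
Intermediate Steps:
b(Y, s) = 6 (b(Y, s) = 5 + 1 = 6)
a(q, y) = 0 (a(q, y) = 0**2 = 0)
o = 1 (o = 2 - 1 = 1)
T = -1/8 ≈ -0.12500
x = -1/8 (x = -(0 + 1)/8 = -1/8*1 = -1/8 ≈ -0.12500)
G(l) = 9 + 3/(8*l) (G(l) = 9 - (-3)/(8*l) = 9 + 3/(8*l))
G(T)**3 = (9 + 3/(8*(-1/8)))**3 = (9 + (3/8)*(-8))**3 = (9 - 3)**3 = 6**3 = 216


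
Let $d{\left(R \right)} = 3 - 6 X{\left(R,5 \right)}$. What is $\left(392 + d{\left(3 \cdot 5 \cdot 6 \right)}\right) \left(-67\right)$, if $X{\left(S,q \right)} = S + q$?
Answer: $11725$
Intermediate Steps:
$d{\left(R \right)} = -27 - 6 R$ ($d{\left(R \right)} = 3 - 6 \left(R + 5\right) = 3 - 6 \left(5 + R\right) = 3 - \left(30 + 6 R\right) = -27 - 6 R$)
$\left(392 + d{\left(3 \cdot 5 \cdot 6 \right)}\right) \left(-67\right) = \left(392 - \left(27 + 6 \cdot 3 \cdot 5 \cdot 6\right)\right) \left(-67\right) = \left(392 - \left(27 + 6 \cdot 15 \cdot 6\right)\right) \left(-67\right) = \left(392 - 567\right) \left(-67\right) = \left(-175\right) \left(-67\right) = 11725$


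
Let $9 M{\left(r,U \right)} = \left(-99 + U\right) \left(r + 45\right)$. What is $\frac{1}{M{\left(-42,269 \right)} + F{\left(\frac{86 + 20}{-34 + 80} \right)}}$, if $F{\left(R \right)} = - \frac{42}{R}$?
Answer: $\frac{159}{6112} \approx 0.026014$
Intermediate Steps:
$M{\left(r,U \right)} = \frac{\left(-99 + U\right) \left(45 + r\right)}{9}$ ($M{\left(r,U \right)} = \frac{\left(-99 + U\right) \left(r + 45\right)}{9} = \frac{\left(-99 + U\right) \left(45 + r\right)}{9}$)
$\frac{1}{M{\left(-42,269 \right)} + F{\left(\frac{86 + 20}{-34 + 80} \right)}} = \frac{1}{\left(-495 - -462 + 5 \cdot 269 + \frac{1}{9} \cdot 269 \left(-42\right)\right) - \frac{42}{\left(86 + 20\right) \frac{1}{-34 + 80}}} = \frac{1}{\left(-495 + 462 + 1345 - \frac{3766}{3}\right) - \frac{42}{106 \cdot \frac{1}{46}}} = \frac{1}{\frac{170}{3} - \frac{42}{106 \cdot \frac{1}{46}}} = \frac{1}{\frac{170}{3} - \frac{42}{\frac{53}{23}}} = \frac{1}{\frac{170}{3} - \frac{966}{53}} = \frac{1}{\frac{6112}{159}} = \frac{159}{6112}$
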